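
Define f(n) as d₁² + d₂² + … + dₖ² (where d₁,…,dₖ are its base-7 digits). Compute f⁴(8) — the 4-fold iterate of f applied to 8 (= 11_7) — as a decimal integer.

8 = (1,1)_7 → 2
2 = (2)_7 → 4
4 = (4)_7 → 16
16 = (2,2)_7 → 8

8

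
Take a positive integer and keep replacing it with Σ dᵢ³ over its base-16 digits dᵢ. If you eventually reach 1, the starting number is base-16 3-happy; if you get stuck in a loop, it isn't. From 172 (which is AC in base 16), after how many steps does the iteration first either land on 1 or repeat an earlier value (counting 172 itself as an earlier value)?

15

172 = (10,12)_16 → 10³ + 12³ = 1000 + 1728 = 2728
2728 = (10,10,8)_16 → 10³ + 10³ + 8³ = 1000 + 1000 + 512 = 2512
2512 = (9,13,0)_16 → 9³ + 13³ + 0³ = 729 + 2197 + 0 = 2926
2926 = (11,6,14)_16 → 11³ + 6³ + 14³ = 1331 + 216 + 2744 = 4291
4291 = (1,0,12,3)_16 → 1³ + 0³ + 12³ + 3³ = 1 + 0 + 1728 + 27 = 1756
1756 = (6,13,12)_16 → 6³ + 13³ + 12³ = 216 + 2197 + 1728 = 4141
4141 = (1,0,2,13)_16 → 1³ + 0³ + 2³ + 13³ = 1 + 0 + 8 + 2197 = 2206
2206 = (8,9,14)_16 → 8³ + 9³ + 14³ = 512 + 729 + 2744 = 3985
3985 = (15,9,1)_16 → 15³ + 9³ + 1³ = 3375 + 729 + 1 = 4105
4105 = (1,0,0,9)_16 → 1³ + 0³ + 0³ + 9³ = 1 + 0 + 0 + 729 = 730
730 = (2,13,10)_16 → 2³ + 13³ + 10³ = 8 + 2197 + 1000 = 3205
3205 = (12,8,5)_16 → 12³ + 8³ + 5³ = 1728 + 512 + 125 = 2365
2365 = (9,3,13)_16 → 9³ + 3³ + 13³ = 729 + 27 + 2197 = 2953
2953 = (11,8,9)_16 → 11³ + 8³ + 9³ = 1331 + 512 + 729 = 2572
2572 = (10,0,12)_16 → 10³ + 0³ + 12³ = 1000 + 0 + 1728 = 2728  — 2728 repeats.
That took 15 steps.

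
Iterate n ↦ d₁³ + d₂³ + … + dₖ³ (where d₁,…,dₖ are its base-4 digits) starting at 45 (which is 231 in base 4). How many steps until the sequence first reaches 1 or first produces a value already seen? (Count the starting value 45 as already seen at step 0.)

3

45 = (2,3,1)_4 → 2³ + 3³ + 1³ = 8 + 27 + 1 = 36
36 = (2,1,0)_4 → 2³ + 1³ + 0³ = 8 + 1 + 0 = 9
9 = (2,1)_4 → 2³ + 1³ = 8 + 1 = 9  — 9 repeats.
That took 3 steps.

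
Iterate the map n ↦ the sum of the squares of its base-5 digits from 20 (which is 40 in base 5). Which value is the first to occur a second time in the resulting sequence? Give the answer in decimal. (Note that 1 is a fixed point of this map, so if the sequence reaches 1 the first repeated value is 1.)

20 = (4,0)_5 → 4² + 0² = 16 + 0 = 16
16 = (3,1)_5 → 3² + 1² = 9 + 1 = 10
10 = (2,0)_5 → 2² + 0² = 4 + 0 = 4
4 = (4)_5 → 4² = 16  — 16 already appeared earlier.

16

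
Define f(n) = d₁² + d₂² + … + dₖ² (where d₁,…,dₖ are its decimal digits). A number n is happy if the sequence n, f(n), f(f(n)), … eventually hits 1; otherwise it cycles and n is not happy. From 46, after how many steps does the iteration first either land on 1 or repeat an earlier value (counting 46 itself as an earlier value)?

46 → 4² + 6² = 16 + 36 = 52
52 → 5² + 2² = 25 + 4 = 29
29 → 2² + 9² = 4 + 81 = 85
85 → 8² + 5² = 64 + 25 = 89
89 → 8² + 9² = 64 + 81 = 145
145 → 1² + 4² + 5² = 1 + 16 + 25 = 42
42 → 4² + 2² = 16 + 4 = 20
20 → 2² + 0² = 4 + 0 = 4
4 → 4² = 16
16 → 1² + 6² = 1 + 36 = 37
37 → 3² + 7² = 9 + 49 = 58
58 → 5² + 8² = 25 + 64 = 89  — 89 repeats.
That took 12 steps.

12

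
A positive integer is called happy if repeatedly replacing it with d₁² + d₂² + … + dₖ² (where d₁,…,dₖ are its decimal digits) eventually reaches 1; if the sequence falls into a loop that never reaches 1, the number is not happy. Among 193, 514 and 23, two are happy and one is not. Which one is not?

514

193: 193 → 91 → 82 → 68 → 100 → 1  — reaches 1 (happy)
514: 514 → 42 → 20 → 4 → 16 → 37 → 58 → 89 → 145 → 42  — repeats 42 (not happy)
23: 23 → 13 → 10 → 1  — reaches 1 (happy)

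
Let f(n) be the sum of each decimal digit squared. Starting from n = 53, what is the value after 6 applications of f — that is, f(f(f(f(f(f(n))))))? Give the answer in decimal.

53 → 34
34 → 25
25 → 29
29 → 85
85 → 89
89 → 145

145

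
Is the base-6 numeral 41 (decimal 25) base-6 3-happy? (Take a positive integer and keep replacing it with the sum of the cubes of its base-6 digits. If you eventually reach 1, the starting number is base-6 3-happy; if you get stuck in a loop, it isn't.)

not base-6 3-happy

25 = (4,1)_6 → 4³ + 1³ = 65
65 = (1,4,5)_6 → 1³ + 4³ + 5³ = 190
190 = (5,1,4)_6 → 5³ + 1³ + 4³ = 190  — 190 already seen; the sequence cycles without reaching 1.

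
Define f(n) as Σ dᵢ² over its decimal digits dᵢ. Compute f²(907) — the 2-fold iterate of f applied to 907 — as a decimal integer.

10

907 → 9² + 0² + 7² = 130
130 → 1² + 3² + 0² = 10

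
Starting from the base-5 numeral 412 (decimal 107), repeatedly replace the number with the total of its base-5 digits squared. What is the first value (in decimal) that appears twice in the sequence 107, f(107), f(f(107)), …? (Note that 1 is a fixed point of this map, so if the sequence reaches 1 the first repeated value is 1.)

107 = (4,1,2)_5 → 4² + 1² + 2² = 21
21 = (4,1)_5 → 4² + 1² = 17
17 = (3,2)_5 → 3² + 2² = 13
13 = (2,3)_5 → 2² + 3² = 13  — 13 already appeared earlier.

13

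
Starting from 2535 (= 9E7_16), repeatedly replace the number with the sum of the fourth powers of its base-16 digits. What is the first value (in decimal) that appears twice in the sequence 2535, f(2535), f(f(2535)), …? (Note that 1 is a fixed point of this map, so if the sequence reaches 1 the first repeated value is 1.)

47314

2535 = (9,14,7)_16 → 9⁴ + 14⁴ + 7⁴ = 47378
47378 = (11,9,1,2)_16 → 11⁴ + 9⁴ + 1⁴ + 2⁴ = 21219
21219 = (5,2,14,3)_16 → 5⁴ + 2⁴ + 14⁴ + 3⁴ = 39138
39138 = (9,8,14,2)_16 → 9⁴ + 8⁴ + 14⁴ + 2⁴ = 49089
49089 = (11,15,12,1)_16 → 11⁴ + 15⁴ + 12⁴ + 1⁴ = 86003
86003 = (1,4,15,15,3)_16 → 1⁴ + 4⁴ + 15⁴ + 15⁴ + 3⁴ = 101588
101588 = (1,8,12,13,4)_16 → 1⁴ + 8⁴ + 12⁴ + 13⁴ + 4⁴ = 53650
53650 = (13,1,9,2)_16 → 13⁴ + 1⁴ + 9⁴ + 2⁴ = 35139
35139 = (8,9,4,3)_16 → 8⁴ + 9⁴ + 4⁴ + 3⁴ = 10994
10994 = (2,10,15,2)_16 → 2⁴ + 10⁴ + 15⁴ + 2⁴ = 60657
60657 = (14,12,15,1)_16 → 14⁴ + 12⁴ + 15⁴ + 1⁴ = 109778
109778 = (1,10,12,13,2)_16 → 1⁴ + 10⁴ + 12⁴ + 13⁴ + 2⁴ = 59314
59314 = (14,7,11,2)_16 → 14⁴ + 7⁴ + 11⁴ + 2⁴ = 55474
55474 = (13,8,11,2)_16 → 13⁴ + 8⁴ + 11⁴ + 2⁴ = 47314
47314 = (11,8,13,2)_16 → 11⁴ + 8⁴ + 13⁴ + 2⁴ = 47314  — 47314 already appeared earlier.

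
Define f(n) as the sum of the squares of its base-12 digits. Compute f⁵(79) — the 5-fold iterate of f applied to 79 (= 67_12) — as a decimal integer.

50

79 = (6,7)_12 → 85
85 = (7,1)_12 → 50
50 = (4,2)_12 → 20
20 = (1,8)_12 → 65
65 = (5,5)_12 → 50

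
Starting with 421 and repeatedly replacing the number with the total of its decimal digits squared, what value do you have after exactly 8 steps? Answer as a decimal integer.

421 → 21
21 → 5
5 → 25
25 → 29
29 → 85
85 → 89
89 → 145
145 → 42

42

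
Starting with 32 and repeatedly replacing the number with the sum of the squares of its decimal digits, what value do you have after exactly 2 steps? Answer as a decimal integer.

10

32 → 3² + 2² = 13
13 → 1² + 3² = 10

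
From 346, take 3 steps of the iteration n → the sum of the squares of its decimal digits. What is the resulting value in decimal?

346 → 3² + 4² + 6² = 61
61 → 6² + 1² = 37
37 → 3² + 7² = 58

58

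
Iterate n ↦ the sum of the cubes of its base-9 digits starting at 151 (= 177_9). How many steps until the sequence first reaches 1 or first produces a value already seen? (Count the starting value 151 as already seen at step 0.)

6

151 = (1,7,7)_9 → 1³ + 7³ + 7³ = 1 + 343 + 343 = 687
687 = (8,4,3)_9 → 8³ + 4³ + 3³ = 512 + 64 + 27 = 603
603 = (7,4,0)_9 → 7³ + 4³ + 0³ = 343 + 64 + 0 = 407
407 = (5,0,2)_9 → 5³ + 0³ + 2³ = 125 + 0 + 8 = 133
133 = (1,5,7)_9 → 1³ + 5³ + 7³ = 1 + 125 + 343 = 469
469 = (5,7,1)_9 → 5³ + 7³ + 1³ = 125 + 343 + 1 = 469  — 469 repeats.
That took 6 steps.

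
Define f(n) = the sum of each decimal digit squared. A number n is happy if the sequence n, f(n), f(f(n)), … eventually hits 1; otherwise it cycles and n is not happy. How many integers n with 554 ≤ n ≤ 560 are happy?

554: 554 → 66 → 72 → 53 → 34 → 25 → 29 → 85 → 89 → 145 → 42 → 20 → 4 → 16 → 37 → 58 → 89  (repeats 89)
555: 555 → 75 → 74 → 65 → 61 → 37 → 58 → 89 → 145 → 42 → 20 → 4 → 16 → 37  (repeats 37)
556: 556 → 86 → 100 → 1  (reaches 1)
557: 557 → 99 → 162 → 41 → 17 → 50 → 25 → 29 → 85 → 89 → 145 → 42 → 20 → 4 → 16 → 37 → 58 → 89  (repeats 89)
558: 558 → 114 → 18 → 65 → 61 → 37 → 58 → 89 → 145 → 42 → 20 → 4 → 16 → 37  (repeats 37)
559: 559 → 131 → 11 → 2 → 4 → 16 → 37 → 58 → 89 → 145 → 42 → 20 → 4  (repeats 4)
560: 560 → 61 → 37 → 58 → 89 → 145 → 42 → 20 → 4 → 16 → 37  (repeats 37)
happy: 556

1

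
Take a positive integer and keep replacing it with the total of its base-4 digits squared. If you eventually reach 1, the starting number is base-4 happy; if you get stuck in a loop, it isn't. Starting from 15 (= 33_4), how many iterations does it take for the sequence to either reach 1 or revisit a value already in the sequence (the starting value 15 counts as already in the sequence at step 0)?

5

15 = (3,3)_4 → 3² + 3² = 18
18 = (1,0,2)_4 → 1² + 0² + 2² = 5
5 = (1,1)_4 → 1² + 1² = 2
2 = (2)_4 → 2² = 4
4 = (1,0)_4 → 1² + 0² = 1  — reached 1.
That took 5 steps.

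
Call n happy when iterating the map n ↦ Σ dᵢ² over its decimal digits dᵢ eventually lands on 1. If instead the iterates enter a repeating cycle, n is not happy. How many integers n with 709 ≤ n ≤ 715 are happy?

709: 709 → 130 → 10 → 1  (reaches 1)
710: 710 → 50 → 25 → 29 → 85 → 89 → 145 → 42 → 20 → 4 → 16 → 37 → 58 → 89  (repeats 89)
711: 711 → 51 → 26 → 40 → 16 → 37 → 58 → 89 → 145 → 42 → 20 → 4 → 16  (repeats 16)
712: 712 → 54 → 41 → 17 → 50 → 25 → 29 → 85 → 89 → 145 → 42 → 20 → 4 → 16 → 37 → 58 → 89  (repeats 89)
713: 713 → 59 → 106 → 37 → 58 → 89 → 145 → 42 → 20 → 4 → 16 → 37  (repeats 37)
714: 714 → 66 → 72 → 53 → 34 → 25 → 29 → 85 → 89 → 145 → 42 → 20 → 4 → 16 → 37 → 58 → 89  (repeats 89)
715: 715 → 75 → 74 → 65 → 61 → 37 → 58 → 89 → 145 → 42 → 20 → 4 → 16 → 37  (repeats 37)
happy: 709

1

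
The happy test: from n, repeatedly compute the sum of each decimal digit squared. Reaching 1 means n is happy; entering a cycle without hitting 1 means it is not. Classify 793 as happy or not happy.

793 → 7² + 9² + 3² = 139
139 → 1² + 3² + 9² = 91
91 → 9² + 1² = 82
82 → 8² + 2² = 68
68 → 6² + 8² = 100
100 → 1² + 0² + 0² = 1  — reached 1.

happy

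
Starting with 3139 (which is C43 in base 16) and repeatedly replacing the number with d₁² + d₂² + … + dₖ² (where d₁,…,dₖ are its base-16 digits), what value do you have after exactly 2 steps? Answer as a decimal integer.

3139 = (12,4,3)_16 → 169
169 = (10,9)_16 → 181

181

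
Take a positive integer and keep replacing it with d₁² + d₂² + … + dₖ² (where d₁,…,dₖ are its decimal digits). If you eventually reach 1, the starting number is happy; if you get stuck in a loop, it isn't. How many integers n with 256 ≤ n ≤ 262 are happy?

1

256: 256 → 65 → 61 → 37 → 58 → 89 → 145 → 42 → 20 → 4 → 16 → 37  (repeats 37)
257: 257 → 78 → 113 → 11 → 2 → 4 → 16 → 37 → 58 → 89 → 145 → 42 → 20 → 4  (repeats 4)
258: 258 → 93 → 90 → 81 → 65 → 61 → 37 → 58 → 89 → 145 → 42 → 20 → 4 → 16 → 37  (repeats 37)
259: 259 → 110 → 2 → 4 → 16 → 37 → 58 → 89 → 145 → 42 → 20 → 4  (repeats 4)
260: 260 → 40 → 16 → 37 → 58 → 89 → 145 → 42 → 20 → 4 → 16  (repeats 16)
261: 261 → 41 → 17 → 50 → 25 → 29 → 85 → 89 → 145 → 42 → 20 → 4 → 16 → 37 → 58 → 89  (repeats 89)
262: 262 → 44 → 32 → 13 → 10 → 1  (reaches 1)
happy: 262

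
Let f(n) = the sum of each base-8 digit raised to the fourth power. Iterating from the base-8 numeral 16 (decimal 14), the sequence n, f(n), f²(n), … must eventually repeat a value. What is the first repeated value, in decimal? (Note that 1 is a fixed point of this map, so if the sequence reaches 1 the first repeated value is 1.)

14 = (1,6)_8 → 1⁴ + 6⁴ = 1 + 1296 = 1297
1297 = (2,4,2,1)_8 → 2⁴ + 4⁴ + 2⁴ + 1⁴ = 16 + 256 + 16 + 1 = 289
289 = (4,4,1)_8 → 4⁴ + 4⁴ + 1⁴ = 256 + 256 + 1 = 513
513 = (1,0,0,1)_8 → 1⁴ + 0⁴ + 0⁴ + 1⁴ = 1 + 0 + 0 + 1 = 2
2 = (2)_8 → 2⁴ = 16
16 = (2,0)_8 → 2⁴ + 0⁴ = 16 + 0 = 16  — 16 already appeared earlier.

16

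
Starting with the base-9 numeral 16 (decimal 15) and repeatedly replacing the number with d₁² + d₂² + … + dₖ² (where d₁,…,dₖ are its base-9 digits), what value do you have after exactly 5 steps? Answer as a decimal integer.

15 = (1,6)_9 → 37
37 = (4,1)_9 → 17
17 = (1,8)_9 → 65
65 = (7,2)_9 → 53
53 = (5,8)_9 → 89

89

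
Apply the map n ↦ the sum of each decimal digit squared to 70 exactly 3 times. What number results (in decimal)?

70 → 7² + 0² = 49
49 → 4² + 9² = 97
97 → 9² + 7² = 130

130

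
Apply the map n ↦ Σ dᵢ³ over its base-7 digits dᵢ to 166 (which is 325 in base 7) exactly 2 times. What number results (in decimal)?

166 = (3,2,5)_7 → 3³ + 2³ + 5³ = 160
160 = (3,1,6)_7 → 3³ + 1³ + 6³ = 244

244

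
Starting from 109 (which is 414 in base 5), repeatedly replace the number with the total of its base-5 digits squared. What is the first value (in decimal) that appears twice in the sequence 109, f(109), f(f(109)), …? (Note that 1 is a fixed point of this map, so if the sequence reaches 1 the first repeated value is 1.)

109 = (4,1,4)_5 → 33
33 = (1,1,3)_5 → 11
11 = (2,1)_5 → 5
5 = (1,0)_5 → 1  — reached the fixed point 1.
1 → 1, so 1 is the first repeated value.

1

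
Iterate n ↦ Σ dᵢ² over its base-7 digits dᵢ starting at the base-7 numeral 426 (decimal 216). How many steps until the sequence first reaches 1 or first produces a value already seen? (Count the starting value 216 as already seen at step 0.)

216 = (4,2,6)_7 → 4² + 2² + 6² = 16 + 4 + 36 = 56
56 = (1,1,0)_7 → 1² + 1² + 0² = 1 + 1 + 0 = 2
2 = (2)_7 → 2² = 4
4 = (4)_7 → 4² = 16
16 = (2,2)_7 → 2² + 2² = 4 + 4 = 8
8 = (1,1)_7 → 1² + 1² = 1 + 1 = 2  — 2 repeats.
That took 6 steps.

6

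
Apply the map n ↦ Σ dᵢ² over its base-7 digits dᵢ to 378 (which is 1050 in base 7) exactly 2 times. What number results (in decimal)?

378 = (1,0,5,0)_7 → 1² + 0² + 5² + 0² = 26
26 = (3,5)_7 → 3² + 5² = 34

34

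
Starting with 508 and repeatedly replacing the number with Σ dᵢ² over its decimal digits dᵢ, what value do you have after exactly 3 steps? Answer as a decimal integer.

42

508 → 89
89 → 145
145 → 42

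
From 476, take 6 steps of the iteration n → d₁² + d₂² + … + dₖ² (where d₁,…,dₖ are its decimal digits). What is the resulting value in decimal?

476 → 4² + 7² + 6² = 101
101 → 1² + 0² + 1² = 2
2 → 2² = 4
4 → 4² = 16
16 → 1² + 6² = 37
37 → 3² + 7² = 58

58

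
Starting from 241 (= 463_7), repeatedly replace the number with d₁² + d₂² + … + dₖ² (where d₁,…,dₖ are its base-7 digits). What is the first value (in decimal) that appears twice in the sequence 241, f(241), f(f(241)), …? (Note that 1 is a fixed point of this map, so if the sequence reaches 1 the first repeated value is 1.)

241 = (4,6,3)_7 → 4² + 6² + 3² = 61
61 = (1,1,5)_7 → 1² + 1² + 5² = 27
27 = (3,6)_7 → 3² + 6² = 45
45 = (6,3)_7 → 6² + 3² = 45  — 45 already appeared earlier.

45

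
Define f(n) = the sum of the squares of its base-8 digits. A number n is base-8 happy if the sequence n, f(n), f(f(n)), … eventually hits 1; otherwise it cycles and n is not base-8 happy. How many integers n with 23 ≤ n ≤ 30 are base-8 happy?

1

23: 23 → 53 → 61 → 74 → 6 → 36 → 32 → 16 → 4 → 16  — not base-8 happy
24: 24 → 9 → 2 → 4 → 16 → 4  — not base-8 happy
25: 25 → 10 → 5 → 25  — not base-8 happy
26: 26 → 13 → 26  — not base-8 happy
27: 27 → 18 → 8 → 1  — base-8 happy
28: 28 → 25 → 10 → 5 → 25  — not base-8 happy
29: 29 → 34 → 20 → 20  — not base-8 happy
30: 30 → 45 → 50 → 40 → 25 → 10 → 5 → 25  — not base-8 happy
base-8 happy: 27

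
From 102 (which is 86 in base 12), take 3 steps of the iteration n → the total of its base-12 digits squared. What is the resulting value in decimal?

100

102 = (8,6)_12 → 8² + 6² = 100
100 = (8,4)_12 → 8² + 4² = 80
80 = (6,8)_12 → 6² + 8² = 100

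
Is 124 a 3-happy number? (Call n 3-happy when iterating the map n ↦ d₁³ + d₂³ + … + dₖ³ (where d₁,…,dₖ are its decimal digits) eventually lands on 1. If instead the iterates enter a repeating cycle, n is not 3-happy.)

124 → 1³ + 2³ + 4³ = 73
73 → 7³ + 3³ = 370
370 → 3³ + 7³ + 0³ = 370  — 370 already seen; the sequence cycles without reaching 1.

not 3-happy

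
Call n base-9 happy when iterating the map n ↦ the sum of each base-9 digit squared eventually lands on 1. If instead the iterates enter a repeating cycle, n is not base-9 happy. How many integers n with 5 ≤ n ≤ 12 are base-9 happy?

5: 5 → 25 → 53 → 89 → 65 → 53  — not base-9 happy
6: 6 → 36 → 16 → 50 → 50  — not base-9 happy
7: 7 → 49 → 41 → 41  — not base-9 happy
8: 8 → 64 → 50 → 50  — not base-9 happy
9: 9 → 1  — base-9 happy
10: 10 → 2 → 4 → 16 → 50 → 50  — not base-9 happy
11: 11 → 5 → 25 → 53 → 89 → 65 → 53  — not base-9 happy
12: 12 → 10 → 2 → 4 → 16 → 50 → 50  — not base-9 happy
base-9 happy: 9

1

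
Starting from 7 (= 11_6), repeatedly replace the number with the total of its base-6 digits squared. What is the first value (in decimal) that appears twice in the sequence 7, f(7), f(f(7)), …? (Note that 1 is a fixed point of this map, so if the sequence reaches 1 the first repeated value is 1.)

20

7 = (1,1)_6 → 2
2 = (2)_6 → 4
4 = (4)_6 → 16
16 = (2,4)_6 → 20
20 = (3,2)_6 → 13
13 = (2,1)_6 → 5
5 = (5)_6 → 25
25 = (4,1)_6 → 17
17 = (2,5)_6 → 29
29 = (4,5)_6 → 41
41 = (1,0,5)_6 → 26
26 = (4,2)_6 → 20  — 20 already appeared earlier.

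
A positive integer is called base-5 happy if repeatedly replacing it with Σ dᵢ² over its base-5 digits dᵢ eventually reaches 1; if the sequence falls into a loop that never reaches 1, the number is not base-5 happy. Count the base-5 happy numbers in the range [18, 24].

2

18: 18 → 18  (repeats 18)
19: 19 → 25 → 1  (reaches 1)
20: 20 → 16 → 10 → 4 → 16  (repeats 16)
21: 21 → 17 → 13 → 13  (repeats 13)
22: 22 → 20 → 16 → 10 → 4 → 16  (repeats 16)
23: 23 → 25 → 1  (reaches 1)
24: 24 → 32 → 6 → 2 → 4 → 16 → 10 → 4  (repeats 4)
base-5 happy: 19, 23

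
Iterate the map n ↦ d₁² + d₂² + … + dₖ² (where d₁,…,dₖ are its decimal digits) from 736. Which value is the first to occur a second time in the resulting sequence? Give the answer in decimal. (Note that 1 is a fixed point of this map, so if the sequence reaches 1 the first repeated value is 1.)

736 → 7² + 3² + 6² = 49 + 9 + 36 = 94
94 → 9² + 4² = 81 + 16 = 97
97 → 9² + 7² = 81 + 49 = 130
130 → 1² + 3² + 0² = 1 + 9 + 0 = 10
10 → 1² + 0² = 1 + 0 = 1  — reached the fixed point 1.
1 → 1, so 1 is the first repeated value.

1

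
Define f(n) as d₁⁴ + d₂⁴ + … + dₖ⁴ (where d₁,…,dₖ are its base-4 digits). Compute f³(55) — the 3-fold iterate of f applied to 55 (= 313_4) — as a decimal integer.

55 = (3,1,3)_4 → 3⁴ + 1⁴ + 3⁴ = 81 + 1 + 81 = 163
163 = (2,2,0,3)_4 → 2⁴ + 2⁴ + 0⁴ + 3⁴ = 16 + 16 + 0 + 81 = 113
113 = (1,3,0,1)_4 → 1⁴ + 3⁴ + 0⁴ + 1⁴ = 1 + 81 + 0 + 1 = 83

83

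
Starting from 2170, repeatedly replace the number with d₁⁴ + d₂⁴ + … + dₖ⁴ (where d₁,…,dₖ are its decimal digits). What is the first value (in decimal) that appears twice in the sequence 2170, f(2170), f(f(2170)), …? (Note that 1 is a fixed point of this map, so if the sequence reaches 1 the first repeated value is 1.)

2178

2170 → 2⁴ + 1⁴ + 7⁴ + 0⁴ = 16 + 1 + 2401 + 0 = 2418
2418 → 2⁴ + 4⁴ + 1⁴ + 8⁴ = 16 + 256 + 1 + 4096 = 4369
4369 → 4⁴ + 3⁴ + 6⁴ + 9⁴ = 256 + 81 + 1296 + 6561 = 8194
8194 → 8⁴ + 1⁴ + 9⁴ + 4⁴ = 4096 + 1 + 6561 + 256 = 10914
10914 → 1⁴ + 0⁴ + 9⁴ + 1⁴ + 4⁴ = 1 + 0 + 6561 + 1 + 256 = 6819
6819 → 6⁴ + 8⁴ + 1⁴ + 9⁴ = 1296 + 4096 + 1 + 6561 = 11954
11954 → 1⁴ + 1⁴ + 9⁴ + 5⁴ + 4⁴ = 1 + 1 + 6561 + 625 + 256 = 7444
7444 → 7⁴ + 4⁴ + 4⁴ + 4⁴ = 2401 + 256 + 256 + 256 = 3169
3169 → 3⁴ + 1⁴ + 6⁴ + 9⁴ = 81 + 1 + 1296 + 6561 = 7939
7939 → 7⁴ + 9⁴ + 3⁴ + 9⁴ = 2401 + 6561 + 81 + 6561 = 15604
15604 → 1⁴ + 5⁴ + 6⁴ + 0⁴ + 4⁴ = 1 + 625 + 1296 + 0 + 256 = 2178
2178 → 2⁴ + 1⁴ + 7⁴ + 8⁴ = 16 + 1 + 2401 + 4096 = 6514
6514 → 6⁴ + 5⁴ + 1⁴ + 4⁴ = 1296 + 625 + 1 + 256 = 2178  — 2178 already appeared earlier.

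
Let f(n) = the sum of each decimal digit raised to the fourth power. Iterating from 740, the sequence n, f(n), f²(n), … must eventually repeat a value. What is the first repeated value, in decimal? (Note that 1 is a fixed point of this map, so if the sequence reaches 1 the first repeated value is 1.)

740 → 7⁴ + 4⁴ + 0⁴ = 2401 + 256 + 0 = 2657
2657 → 2⁴ + 6⁴ + 5⁴ + 7⁴ = 16 + 1296 + 625 + 2401 = 4338
4338 → 4⁴ + 3⁴ + 3⁴ + 8⁴ = 256 + 81 + 81 + 4096 = 4514
4514 → 4⁴ + 5⁴ + 1⁴ + 4⁴ = 256 + 625 + 1 + 256 = 1138
1138 → 1⁴ + 1⁴ + 3⁴ + 8⁴ = 1 + 1 + 81 + 4096 = 4179
4179 → 4⁴ + 1⁴ + 7⁴ + 9⁴ = 256 + 1 + 2401 + 6561 = 9219
9219 → 9⁴ + 2⁴ + 1⁴ + 9⁴ = 6561 + 16 + 1 + 6561 = 13139
13139 → 1⁴ + 3⁴ + 1⁴ + 3⁴ + 9⁴ = 1 + 81 + 1 + 81 + 6561 = 6725
6725 → 6⁴ + 7⁴ + 2⁴ + 5⁴ = 1296 + 2401 + 16 + 625 = 4338  — 4338 already appeared earlier.

4338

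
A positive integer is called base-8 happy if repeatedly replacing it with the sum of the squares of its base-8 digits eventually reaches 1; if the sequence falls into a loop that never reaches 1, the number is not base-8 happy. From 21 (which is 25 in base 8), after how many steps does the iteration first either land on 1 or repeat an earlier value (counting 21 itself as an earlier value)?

4

21 = (2,5)_8 → 2² + 5² = 4 + 25 = 29
29 = (3,5)_8 → 3² + 5² = 9 + 25 = 34
34 = (4,2)_8 → 4² + 2² = 16 + 4 = 20
20 = (2,4)_8 → 2² + 4² = 4 + 16 = 20  — 20 repeats.
That took 4 steps.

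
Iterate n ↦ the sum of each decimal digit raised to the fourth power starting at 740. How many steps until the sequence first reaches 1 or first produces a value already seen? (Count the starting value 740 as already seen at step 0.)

740 → 7⁴ + 4⁴ + 0⁴ = 2657
2657 → 2⁴ + 6⁴ + 5⁴ + 7⁴ = 4338
4338 → 4⁴ + 3⁴ + 3⁴ + 8⁴ = 4514
4514 → 4⁴ + 5⁴ + 1⁴ + 4⁴ = 1138
1138 → 1⁴ + 1⁴ + 3⁴ + 8⁴ = 4179
4179 → 4⁴ + 1⁴ + 7⁴ + 9⁴ = 9219
9219 → 9⁴ + 2⁴ + 1⁴ + 9⁴ = 13139
13139 → 1⁴ + 3⁴ + 1⁴ + 3⁴ + 9⁴ = 6725
6725 → 6⁴ + 7⁴ + 2⁴ + 5⁴ = 4338  — 4338 repeats.
That took 9 steps.

9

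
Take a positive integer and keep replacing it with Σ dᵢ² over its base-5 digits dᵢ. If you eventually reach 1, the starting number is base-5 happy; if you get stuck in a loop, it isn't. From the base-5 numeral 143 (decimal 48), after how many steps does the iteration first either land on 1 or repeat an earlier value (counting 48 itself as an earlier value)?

48 = (1,4,3)_5 → 1² + 4² + 3² = 26
26 = (1,0,1)_5 → 1² + 0² + 1² = 2
2 = (2)_5 → 2² = 4
4 = (4)_5 → 4² = 16
16 = (3,1)_5 → 3² + 1² = 10
10 = (2,0)_5 → 2² + 0² = 4  — 4 repeats.
That took 6 steps.

6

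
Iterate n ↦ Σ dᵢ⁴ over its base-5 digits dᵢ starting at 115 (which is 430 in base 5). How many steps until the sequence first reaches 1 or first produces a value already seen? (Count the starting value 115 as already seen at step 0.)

12

115 = (4,3,0)_5 → 4⁴ + 3⁴ + 0⁴ = 337
337 = (2,3,2,2)_5 → 2⁴ + 3⁴ + 2⁴ + 2⁴ = 129
129 = (1,0,0,4)_5 → 1⁴ + 0⁴ + 0⁴ + 4⁴ = 257
257 = (2,0,1,2)_5 → 2⁴ + 0⁴ + 1⁴ + 2⁴ = 33
33 = (1,1,3)_5 → 1⁴ + 1⁴ + 3⁴ = 83
83 = (3,1,3)_5 → 3⁴ + 1⁴ + 3⁴ = 163
163 = (1,1,2,3)_5 → 1⁴ + 1⁴ + 2⁴ + 3⁴ = 99
99 = (3,4,4)_5 → 3⁴ + 4⁴ + 4⁴ = 593
593 = (4,3,3,3)_5 → 4⁴ + 3⁴ + 3⁴ + 3⁴ = 499
499 = (3,4,4,4)_5 → 3⁴ + 4⁴ + 4⁴ + 4⁴ = 849
849 = (1,1,3,4,4)_5 → 1⁴ + 1⁴ + 3⁴ + 4⁴ + 4⁴ = 595
595 = (4,3,4,0)_5 → 4⁴ + 3⁴ + 4⁴ + 0⁴ = 593  — 593 repeats.
That took 12 steps.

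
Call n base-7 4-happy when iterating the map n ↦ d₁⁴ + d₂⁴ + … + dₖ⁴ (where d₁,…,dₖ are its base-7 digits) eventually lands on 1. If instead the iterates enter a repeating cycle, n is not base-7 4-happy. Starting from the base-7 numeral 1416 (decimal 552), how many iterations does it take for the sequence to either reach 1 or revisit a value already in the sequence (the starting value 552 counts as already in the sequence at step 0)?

13

552 = (1,4,1,6)_7 → 1554
1554 = (4,3,5,0)_7 → 962
962 = (2,5,4,3)_7 → 978
978 = (2,5,6,5)_7 → 2562
2562 = (1,0,3,2,0)_7 → 98
98 = (2,0,0)_7 → 16
16 = (2,2)_7 → 32
32 = (4,4)_7 → 512
512 = (1,3,3,1)_7 → 164
164 = (3,2,3)_7 → 178
178 = (3,4,3)_7 → 418
418 = (1,1,3,5)_7 → 708
708 = (2,0,3,1)_7 → 98  — 98 repeats.
That took 13 steps.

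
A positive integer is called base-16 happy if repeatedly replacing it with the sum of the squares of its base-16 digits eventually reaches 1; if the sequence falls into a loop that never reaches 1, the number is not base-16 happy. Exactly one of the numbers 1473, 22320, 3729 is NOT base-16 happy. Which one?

1473

1473: 1473 → 170 → 200 → 208 → 169 → 181 → 146 → 85 → 50 → 13 → 169  — repeats 169 (not base-16 happy)
22320: 22320 → 83 → 34 → 8 → 64 → 16 → 1  — reaches 1 (base-16 happy)
3729: 3729 → 278 → 38 → 40 → 68 → 32 → 4 → 16 → 1  — reaches 1 (base-16 happy)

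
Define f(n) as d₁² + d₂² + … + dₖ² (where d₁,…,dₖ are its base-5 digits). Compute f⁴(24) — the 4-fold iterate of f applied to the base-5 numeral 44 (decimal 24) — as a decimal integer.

4

24 = (4,4)_5 → 4² + 4² = 16 + 16 = 32
32 = (1,1,2)_5 → 1² + 1² + 2² = 1 + 1 + 4 = 6
6 = (1,1)_5 → 1² + 1² = 1 + 1 = 2
2 = (2)_5 → 2² = 4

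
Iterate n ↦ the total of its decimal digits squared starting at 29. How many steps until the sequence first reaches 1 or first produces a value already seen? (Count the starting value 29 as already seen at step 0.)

10

29 → 2² + 9² = 85
85 → 8² + 5² = 89
89 → 8² + 9² = 145
145 → 1² + 4² + 5² = 42
42 → 4² + 2² = 20
20 → 2² + 0² = 4
4 → 4² = 16
16 → 1² + 6² = 37
37 → 3² + 7² = 58
58 → 5² + 8² = 89  — 89 repeats.
That took 10 steps.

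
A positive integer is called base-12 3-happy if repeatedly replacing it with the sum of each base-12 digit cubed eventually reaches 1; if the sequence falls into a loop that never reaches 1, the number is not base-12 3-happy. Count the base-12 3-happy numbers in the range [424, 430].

4

424: 424 → 1403 → 2572 → 1190 → 547 → 1099 → 1029 → 1073 → 593 → 190 → 1028 → 856 → 1520 → 1728 → 1  (reaches 1)
425: 425 → 1464 → 1008 → 343 → 415 → 1351 → 1136 → 1855 → 1344 → 793 → 342 → 288 → 8 → 512 → 755 → 1464  (repeats 1464)
426: 426 → 1555 → 2072 → 585 → 793 → 342 → 288 → 8 → 512 → 755 → 1464 → 1008 → 343 → 415 → 1351 → 1136 → 1855 → 1344 → 793  (repeats 793)
427: 427 → 1682 → 1851 → 1028 → 856 → 1520 → 1728 → 1  (reaches 1)
428: 428 → 1851 → 1028 → 856 → 1520 → 1728 → 1  (reaches 1)
429: 429 → 2068 → 137 → 1456 → 1065 → 1136 → 1855 → 1344 → 793 → 342 → 288 → 8 → 512 → 755 → 1464 → 1008 → 343 → 415 → 1351 → 1136  (repeats 1136)
430: 430 → 2339 → 1404 → 1458 → 1217 → 762 → 368 → 736 → 190 → 1028 → 856 → 1520 → 1728 → 1  (reaches 1)
base-12 3-happy: 424, 427, 428, 430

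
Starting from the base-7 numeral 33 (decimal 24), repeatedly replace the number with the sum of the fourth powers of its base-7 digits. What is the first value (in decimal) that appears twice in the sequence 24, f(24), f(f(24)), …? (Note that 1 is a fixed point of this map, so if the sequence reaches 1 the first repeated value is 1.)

24 = (3,3)_7 → 3⁴ + 3⁴ = 162
162 = (3,2,1)_7 → 3⁴ + 2⁴ + 1⁴ = 98
98 = (2,0,0)_7 → 2⁴ + 0⁴ + 0⁴ = 16
16 = (2,2)_7 → 2⁴ + 2⁴ = 32
32 = (4,4)_7 → 4⁴ + 4⁴ = 512
512 = (1,3,3,1)_7 → 1⁴ + 3⁴ + 3⁴ + 1⁴ = 164
164 = (3,2,3)_7 → 3⁴ + 2⁴ + 3⁴ = 178
178 = (3,4,3)_7 → 3⁴ + 4⁴ + 3⁴ = 418
418 = (1,1,3,5)_7 → 1⁴ + 1⁴ + 3⁴ + 5⁴ = 708
708 = (2,0,3,1)_7 → 2⁴ + 0⁴ + 3⁴ + 1⁴ = 98  — 98 already appeared earlier.

98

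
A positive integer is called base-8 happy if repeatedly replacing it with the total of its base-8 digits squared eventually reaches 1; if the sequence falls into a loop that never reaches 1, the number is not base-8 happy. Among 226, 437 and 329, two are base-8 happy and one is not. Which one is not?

226: 226 → 29 → 34 → 20 → 20  — repeats 20 (not base-8 happy)
437: 437 → 97 → 18 → 8 → 1  — reaches 1 (base-8 happy)
329: 329 → 27 → 18 → 8 → 1  — reaches 1 (base-8 happy)

226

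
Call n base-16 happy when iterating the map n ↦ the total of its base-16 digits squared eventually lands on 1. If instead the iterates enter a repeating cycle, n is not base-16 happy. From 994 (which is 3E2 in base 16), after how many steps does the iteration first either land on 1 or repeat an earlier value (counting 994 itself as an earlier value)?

11

994 = (3,14,2)_16 → 3² + 14² + 2² = 9 + 196 + 4 = 209
209 = (13,1)_16 → 13² + 1² = 169 + 1 = 170
170 = (10,10)_16 → 10² + 10² = 100 + 100 = 200
200 = (12,8)_16 → 12² + 8² = 144 + 64 = 208
208 = (13,0)_16 → 13² + 0² = 169 + 0 = 169
169 = (10,9)_16 → 10² + 9² = 100 + 81 = 181
181 = (11,5)_16 → 11² + 5² = 121 + 25 = 146
146 = (9,2)_16 → 9² + 2² = 81 + 4 = 85
85 = (5,5)_16 → 5² + 5² = 25 + 25 = 50
50 = (3,2)_16 → 3² + 2² = 9 + 4 = 13
13 = (13)_16 → 13² = 169  — 169 repeats.
That took 11 steps.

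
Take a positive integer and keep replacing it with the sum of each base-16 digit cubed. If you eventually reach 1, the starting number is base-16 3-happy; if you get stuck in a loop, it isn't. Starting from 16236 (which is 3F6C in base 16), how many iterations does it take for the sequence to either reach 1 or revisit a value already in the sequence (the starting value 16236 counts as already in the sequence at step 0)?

16236 = (3,15,6,12)_16 → 3³ + 15³ + 6³ + 12³ = 27 + 3375 + 216 + 1728 = 5346
5346 = (1,4,14,2)_16 → 1³ + 4³ + 14³ + 2³ = 1 + 64 + 2744 + 8 = 2817
2817 = (11,0,1)_16 → 11³ + 0³ + 1³ = 1331 + 0 + 1 = 1332
1332 = (5,3,4)_16 → 5³ + 3³ + 4³ = 125 + 27 + 64 = 216
216 = (13,8)_16 → 13³ + 8³ = 2197 + 512 = 2709
2709 = (10,9,5)_16 → 10³ + 9³ + 5³ = 1000 + 729 + 125 = 1854
1854 = (7,3,14)_16 → 7³ + 3³ + 14³ = 343 + 27 + 2744 = 3114
3114 = (12,2,10)_16 → 12³ + 2³ + 10³ = 1728 + 8 + 1000 = 2736
2736 = (10,11,0)_16 → 10³ + 11³ + 0³ = 1000 + 1331 + 0 = 2331
2331 = (9,1,11)_16 → 9³ + 1³ + 11³ = 729 + 1 + 1331 = 2061
2061 = (8,0,13)_16 → 8³ + 0³ + 13³ = 512 + 0 + 2197 = 2709  — 2709 repeats.
That took 11 steps.

11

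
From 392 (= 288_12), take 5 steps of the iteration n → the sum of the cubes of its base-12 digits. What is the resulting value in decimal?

392 = (2,8,8)_12 → 2³ + 8³ + 8³ = 8 + 512 + 512 = 1032
1032 = (7,2,0)_12 → 7³ + 2³ + 0³ = 343 + 8 + 0 = 351
351 = (2,5,3)_12 → 2³ + 5³ + 3³ = 8 + 125 + 27 = 160
160 = (1,1,4)_12 → 1³ + 1³ + 4³ = 1 + 1 + 64 = 66
66 = (5,6)_12 → 5³ + 6³ = 125 + 216 = 341

341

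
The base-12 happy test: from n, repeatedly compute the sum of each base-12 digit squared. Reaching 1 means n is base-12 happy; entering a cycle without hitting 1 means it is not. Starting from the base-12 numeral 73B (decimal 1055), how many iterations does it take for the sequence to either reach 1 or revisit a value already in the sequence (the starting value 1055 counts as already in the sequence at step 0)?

8

1055 = (7,3,11)_12 → 7² + 3² + 11² = 179
179 = (1,2,11)_12 → 1² + 2² + 11² = 126
126 = (10,6)_12 → 10² + 6² = 136
136 = (11,4)_12 → 11² + 4² = 137
137 = (11,5)_12 → 11² + 5² = 146
146 = (1,0,2)_12 → 1² + 0² + 2² = 5
5 = (5)_12 → 5² = 25
25 = (2,1)_12 → 2² + 1² = 5  — 5 repeats.
That took 8 steps.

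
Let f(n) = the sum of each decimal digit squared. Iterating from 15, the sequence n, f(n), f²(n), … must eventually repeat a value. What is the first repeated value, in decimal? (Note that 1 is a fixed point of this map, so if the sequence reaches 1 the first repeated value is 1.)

16

15 → 1² + 5² = 1 + 25 = 26
26 → 2² + 6² = 4 + 36 = 40
40 → 4² + 0² = 16 + 0 = 16
16 → 1² + 6² = 1 + 36 = 37
37 → 3² + 7² = 9 + 49 = 58
58 → 5² + 8² = 25 + 64 = 89
89 → 8² + 9² = 64 + 81 = 145
145 → 1² + 4² + 5² = 1 + 16 + 25 = 42
42 → 4² + 2² = 16 + 4 = 20
20 → 2² + 0² = 4 + 0 = 4
4 → 4² = 16  — 16 already appeared earlier.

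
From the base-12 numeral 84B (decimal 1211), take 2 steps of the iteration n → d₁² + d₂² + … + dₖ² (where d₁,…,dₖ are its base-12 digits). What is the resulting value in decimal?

98

1211 = (8,4,11)_12 → 201
201 = (1,4,9)_12 → 98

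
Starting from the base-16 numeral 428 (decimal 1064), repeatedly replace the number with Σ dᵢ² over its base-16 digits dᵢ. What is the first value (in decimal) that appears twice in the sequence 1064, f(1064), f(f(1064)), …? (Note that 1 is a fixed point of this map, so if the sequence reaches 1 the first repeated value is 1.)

1064 = (4,2,8)_16 → 4² + 2² + 8² = 16 + 4 + 64 = 84
84 = (5,4)_16 → 5² + 4² = 25 + 16 = 41
41 = (2,9)_16 → 2² + 9² = 4 + 81 = 85
85 = (5,5)_16 → 5² + 5² = 25 + 25 = 50
50 = (3,2)_16 → 3² + 2² = 9 + 4 = 13
13 = (13)_16 → 13² = 169
169 = (10,9)_16 → 10² + 9² = 100 + 81 = 181
181 = (11,5)_16 → 11² + 5² = 121 + 25 = 146
146 = (9,2)_16 → 9² + 2² = 81 + 4 = 85  — 85 already appeared earlier.

85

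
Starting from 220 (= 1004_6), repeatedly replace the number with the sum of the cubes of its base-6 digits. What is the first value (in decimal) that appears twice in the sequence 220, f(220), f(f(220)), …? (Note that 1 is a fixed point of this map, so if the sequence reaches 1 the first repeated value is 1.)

220 = (1,0,0,4)_6 → 1³ + 0³ + 0³ + 4³ = 65
65 = (1,4,5)_6 → 1³ + 4³ + 5³ = 190
190 = (5,1,4)_6 → 5³ + 1³ + 4³ = 190  — 190 already appeared earlier.

190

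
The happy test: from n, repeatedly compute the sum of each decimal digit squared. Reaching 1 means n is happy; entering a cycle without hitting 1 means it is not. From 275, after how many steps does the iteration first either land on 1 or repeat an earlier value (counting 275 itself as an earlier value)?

275 → 2² + 7² + 5² = 4 + 49 + 25 = 78
78 → 7² + 8² = 49 + 64 = 113
113 → 1² + 1² + 3² = 1 + 1 + 9 = 11
11 → 1² + 1² = 1 + 1 = 2
2 → 2² = 4
4 → 4² = 16
16 → 1² + 6² = 1 + 36 = 37
37 → 3² + 7² = 9 + 49 = 58
58 → 5² + 8² = 25 + 64 = 89
89 → 8² + 9² = 64 + 81 = 145
145 → 1² + 4² + 5² = 1 + 16 + 25 = 42
42 → 4² + 2² = 16 + 4 = 20
20 → 2² + 0² = 4 + 0 = 4  — 4 repeats.
That took 13 steps.

13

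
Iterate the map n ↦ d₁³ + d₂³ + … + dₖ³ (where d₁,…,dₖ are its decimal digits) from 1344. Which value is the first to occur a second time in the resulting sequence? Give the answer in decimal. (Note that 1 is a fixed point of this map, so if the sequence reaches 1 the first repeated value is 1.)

153

1344 → 1³ + 3³ + 4³ + 4³ = 1 + 27 + 64 + 64 = 156
156 → 1³ + 5³ + 6³ = 1 + 125 + 216 = 342
342 → 3³ + 4³ + 2³ = 27 + 64 + 8 = 99
99 → 9³ + 9³ = 729 + 729 = 1458
1458 → 1³ + 4³ + 5³ + 8³ = 1 + 64 + 125 + 512 = 702
702 → 7³ + 0³ + 2³ = 343 + 0 + 8 = 351
351 → 3³ + 5³ + 1³ = 27 + 125 + 1 = 153
153 → 1³ + 5³ + 3³ = 1 + 125 + 27 = 153  — 153 already appeared earlier.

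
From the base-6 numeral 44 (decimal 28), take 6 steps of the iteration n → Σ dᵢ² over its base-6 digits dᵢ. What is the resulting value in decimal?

13

28 = (4,4)_6 → 4² + 4² = 16 + 16 = 32
32 = (5,2)_6 → 5² + 2² = 25 + 4 = 29
29 = (4,5)_6 → 4² + 5² = 16 + 25 = 41
41 = (1,0,5)_6 → 1² + 0² + 5² = 1 + 0 + 25 = 26
26 = (4,2)_6 → 4² + 2² = 16 + 4 = 20
20 = (3,2)_6 → 3² + 2² = 9 + 4 = 13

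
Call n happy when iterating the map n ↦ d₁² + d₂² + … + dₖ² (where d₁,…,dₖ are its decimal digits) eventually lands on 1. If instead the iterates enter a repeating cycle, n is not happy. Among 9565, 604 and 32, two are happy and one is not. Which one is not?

9565: 9565 → 167 → 86 → 100 → 1  — reaches 1 (happy)
604: 604 → 52 → 29 → 85 → 89 → 145 → 42 → 20 → 4 → 16 → 37 → 58 → 89  — repeats 89 (not happy)
32: 32 → 13 → 10 → 1  — reaches 1 (happy)

604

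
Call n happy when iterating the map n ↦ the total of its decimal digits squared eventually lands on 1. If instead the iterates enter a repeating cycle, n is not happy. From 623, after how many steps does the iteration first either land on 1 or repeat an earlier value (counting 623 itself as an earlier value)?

623 → 6² + 2² + 3² = 49
49 → 4² + 9² = 97
97 → 9² + 7² = 130
130 → 1² + 3² + 0² = 10
10 → 1² + 0² = 1  — reached 1.
That took 5 steps.

5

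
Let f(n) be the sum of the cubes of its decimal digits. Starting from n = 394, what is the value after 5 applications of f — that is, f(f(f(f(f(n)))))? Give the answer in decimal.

250

394 → 3³ + 9³ + 4³ = 27 + 729 + 64 = 820
820 → 8³ + 2³ + 0³ = 512 + 8 + 0 = 520
520 → 5³ + 2³ + 0³ = 125 + 8 + 0 = 133
133 → 1³ + 3³ + 3³ = 1 + 27 + 27 = 55
55 → 5³ + 5³ = 125 + 125 = 250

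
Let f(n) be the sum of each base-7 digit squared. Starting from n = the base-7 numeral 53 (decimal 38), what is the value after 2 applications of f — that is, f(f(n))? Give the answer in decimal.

38 = (5,3)_7 → 5² + 3² = 25 + 9 = 34
34 = (4,6)_7 → 4² + 6² = 16 + 36 = 52

52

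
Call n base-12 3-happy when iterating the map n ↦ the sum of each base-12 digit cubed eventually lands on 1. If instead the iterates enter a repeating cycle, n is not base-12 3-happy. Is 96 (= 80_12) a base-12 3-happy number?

96 = (8,0)_12 → 8³ + 0³ = 512 + 0 = 512
512 = (3,6,8)_12 → 3³ + 6³ + 8³ = 27 + 216 + 512 = 755
755 = (5,2,11)_12 → 5³ + 2³ + 11³ = 125 + 8 + 1331 = 1464
1464 = (10,2,0)_12 → 10³ + 2³ + 0³ = 1000 + 8 + 0 = 1008
1008 = (7,0,0)_12 → 7³ + 0³ + 0³ = 343 + 0 + 0 = 343
343 = (2,4,7)_12 → 2³ + 4³ + 7³ = 8 + 64 + 343 = 415
415 = (2,10,7)_12 → 2³ + 10³ + 7³ = 8 + 1000 + 343 = 1351
1351 = (9,4,7)_12 → 9³ + 4³ + 7³ = 729 + 64 + 343 = 1136
1136 = (7,10,8)_12 → 7³ + 10³ + 8³ = 343 + 1000 + 512 = 1855
1855 = (1,0,10,7)_12 → 1³ + 0³ + 10³ + 7³ = 1 + 0 + 1000 + 343 = 1344
1344 = (9,4,0)_12 → 9³ + 4³ + 0³ = 729 + 64 + 0 = 793
793 = (5,6,1)_12 → 5³ + 6³ + 1³ = 125 + 216 + 1 = 342
342 = (2,4,6)_12 → 2³ + 4³ + 6³ = 8 + 64 + 216 = 288
288 = (2,0,0)_12 → 2³ + 0³ + 0³ = 8 + 0 + 0 = 8
8 = (8)_12 → 8³ = 512  — 512 already seen; the sequence cycles without reaching 1.

not base-12 3-happy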